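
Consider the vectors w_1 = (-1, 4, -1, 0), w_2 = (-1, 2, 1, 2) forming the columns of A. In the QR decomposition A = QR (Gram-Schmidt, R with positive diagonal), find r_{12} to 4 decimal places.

r_{12} = 1.8856

q_1 = w_1/‖w_1‖ = (-1, 4, -1, 0)/4.2426 = (-0.2357, 0.9428, -0.2357, 0.0000).
r_{12} = q_1·w_2 = 1.8856.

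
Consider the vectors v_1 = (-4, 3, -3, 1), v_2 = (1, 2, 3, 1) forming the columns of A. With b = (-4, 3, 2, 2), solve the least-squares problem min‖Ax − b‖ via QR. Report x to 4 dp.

v_1 = (-4, 3, -3, 1); ‖v_1‖ = 5.9161, so e_1 = (-0.6761, 0.5071, -0.5071, 0.1690).
e_1·v_2 = (-0.6761)·1 + 0.5071·2 + (-0.5071)·3 + 0.1690·1 = -1.0142.
u_2 = v_2 + 1.0142·e_1 = (0.3143, 2.5143, 2.4857, 1.1714).
‖u_2‖ = 3.7378, so e_2 = (0.0841, 0.6727, 0.6650, 0.3134).
Qᵀb = (3.5496, 3.6385).
Back-substitute: x_2 = 3.6385/3.7378 = 0.9734.
x_1 = (3.5496 + 1.0142·0.9734)/5.9161 = 0.7669.

x = (0.7669, 0.9734)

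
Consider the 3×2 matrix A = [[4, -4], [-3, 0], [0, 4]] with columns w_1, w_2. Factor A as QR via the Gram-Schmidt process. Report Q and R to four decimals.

Q = [[0.8000, -0.3087], [-0.6000, -0.4116], [0.0000, 0.8575]], R = [[5.0000, -3.2000], [0.0000, 4.6648]]

e_1 = w_1/‖w_1‖ = (4, -3, 0)/5.0000 = (0.8000, -0.6000, 0.0000).
r_{12} = e_1·w_2 = -3.2000.
u_2 = w_2 + 3.2000·e_1 = (-1.4400, -1.9200, 4.0000).
‖u_2‖ = 4.6648, so e_2 = (-0.3087, -0.4116, 0.8575).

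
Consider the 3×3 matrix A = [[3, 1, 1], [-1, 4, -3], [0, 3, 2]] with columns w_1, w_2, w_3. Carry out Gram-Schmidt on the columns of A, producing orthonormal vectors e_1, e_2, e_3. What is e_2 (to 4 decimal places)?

e_2 = (0.2554, 0.7663, 0.5895)

e_1 = w_1/‖w_1‖ = (3, -1, 0)/3.1623 = (0.9487, -0.3162, 0.0000).
r_{12} = e_1·w_2 = -0.3162.
u_2 = w_2 + 0.3162·e_1 = (1.3000, 3.9000, 3.0000).
‖u_2‖ = 5.0892, so e_2 = (0.2554, 0.7663, 0.5895).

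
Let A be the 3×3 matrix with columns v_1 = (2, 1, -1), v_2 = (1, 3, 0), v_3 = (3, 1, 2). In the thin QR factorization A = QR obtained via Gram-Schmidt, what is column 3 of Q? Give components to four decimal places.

v_1 = (2, 1, -1); ‖v_1‖ = 2.4495, so e_1 = (0.8165, 0.4082, -0.4082).
e_1·v_2 = 0.8165·1 + 0.4082·3 + (-0.4082)·0 = 2.0412.
u_2 = v_2 − 2.0412·e_1 = (-0.6667, 2.1667, 0.8333).
‖u_2‖ = 2.4152, so e_2 = (-0.2760, 0.8971, 0.3450).
e_1·v_3 = 0.8165·3 + 0.4082·1 + (-0.4082)·2 = 2.0412; e_2·v_3 = (-0.2760)·3 + 0.8971·1 + 0.3450·2 = 0.7591.
u_3 = v_3 − 2.0412·e_1 − 0.7591·e_2 = (1.5429, -0.5143, 2.5714).
‖u_3‖ = 3.0426, so e_3 = (0.5071, -0.1690, 0.8452).

e_3 = (0.5071, -0.1690, 0.8452)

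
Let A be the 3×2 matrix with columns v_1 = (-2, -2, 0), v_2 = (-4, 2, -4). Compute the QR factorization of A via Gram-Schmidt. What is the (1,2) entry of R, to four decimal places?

r_{12} = 1.4142

e_1 = v_1/‖v_1‖ = (-2, -2, 0)/2.8284 = (-0.7071, -0.7071, 0.0000).
r_{12} = e_1·v_2 = 1.4142.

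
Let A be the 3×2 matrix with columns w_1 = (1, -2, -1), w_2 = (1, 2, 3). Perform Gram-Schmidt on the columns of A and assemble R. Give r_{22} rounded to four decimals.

q_1 = w_1/‖w_1‖ = (1, -2, -1)/2.4495 = (0.4082, -0.8165, -0.4082).
r_{12} = q_1·w_2 = -2.4495.
u_2 = w_2 + 2.4495·q_1 = (2.0000, 0.0000, 2.0000).
r_{22} = ‖u_2‖ = 2.8284.

r_{22} = 2.8284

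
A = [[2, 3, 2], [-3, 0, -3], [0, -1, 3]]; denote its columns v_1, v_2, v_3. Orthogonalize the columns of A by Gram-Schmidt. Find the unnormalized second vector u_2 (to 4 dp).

q_1 = v_1/‖v_1‖ = (2, -3, 0)/3.6056 = (0.5547, -0.8321, 0.0000).
r_{12} = q_1·v_2 = 1.6641.
u_2 = v_2 − 1.6641·q_1 = (2.0769, 1.3846, -1.0000).

u_2 = (2.0769, 1.3846, -1.0000)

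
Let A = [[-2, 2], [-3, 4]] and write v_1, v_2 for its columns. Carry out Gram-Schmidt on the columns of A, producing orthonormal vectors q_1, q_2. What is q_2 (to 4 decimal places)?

q_2 = (-0.8321, 0.5547)

q_1 = v_1/‖v_1‖ = (-2, -3)/3.6056 = (-0.5547, -0.8321).
r_{12} = q_1·v_2 = -4.4376.
u_2 = v_2 + 4.4376·q_1 = (-0.4615, 0.3077).
‖u_2‖ = 0.5547, so q_2 = (-0.8321, 0.5547).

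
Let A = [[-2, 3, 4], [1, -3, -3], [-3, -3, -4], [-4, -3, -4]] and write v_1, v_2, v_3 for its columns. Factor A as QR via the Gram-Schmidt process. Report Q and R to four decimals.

Q = [[-0.3651, 0.6803, 0.6227], [0.1826, -0.6087, 0.7721], [-0.5477, -0.3223, -0.1245], [-0.7303, -0.2506, -0.0249]], R = [[5.4772, 2.1909, 3.1038], [0.0000, 5.5857, 6.8389], [0.0000, 0.0000, 0.7721]]

q_1 = v_1/‖v_1‖ = (-2, 1, -3, -4)/5.4772 = (-0.3651, 0.1826, -0.5477, -0.7303).
r_{12} = q_1·v_2 = 2.1909.
u_2 = v_2 − 2.1909·q_1 = (3.8000, -3.4000, -1.8000, -1.4000).
‖u_2‖ = 5.5857, so q_2 = (0.6803, -0.6087, -0.3223, -0.2506).
r_{13} = q_1·v_3 = 3.1038; r_{23} = q_2·v_3 = 6.8389.
u_3 = v_3 − 3.1038·q_1 − 6.8389·q_2 = (0.4808, 0.5962, -0.0962, -0.0192).
‖u_3‖ = 0.7721, so q_3 = (0.6227, 0.7721, -0.1245, -0.0249).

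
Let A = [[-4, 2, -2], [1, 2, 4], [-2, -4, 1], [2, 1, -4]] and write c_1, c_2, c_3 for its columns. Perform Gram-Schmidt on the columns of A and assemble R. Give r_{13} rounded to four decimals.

r_{13} = 0.4000

q_1 = c_1/‖c_1‖ = (-4, 1, -2, 2)/5.0000 = (-0.8000, 0.2000, -0.4000, 0.4000).
r_{13} = q_1·c_3 = 0.4000.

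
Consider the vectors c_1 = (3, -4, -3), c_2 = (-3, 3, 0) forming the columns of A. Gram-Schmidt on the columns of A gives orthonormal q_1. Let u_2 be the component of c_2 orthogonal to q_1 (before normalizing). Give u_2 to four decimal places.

q_1 = c_1/‖c_1‖ = (3, -4, -3)/5.8310 = (0.5145, -0.6860, -0.5145).
r_{12} = q_1·c_2 = -3.6015.
u_2 = c_2 + 3.6015·q_1 = (-1.1471, 0.5294, -1.8529).

u_2 = (-1.1471, 0.5294, -1.8529)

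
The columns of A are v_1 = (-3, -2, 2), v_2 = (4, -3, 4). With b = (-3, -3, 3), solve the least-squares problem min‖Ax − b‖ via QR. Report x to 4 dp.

v_1 = (-3, -2, 2); ‖v_1‖ = 4.1231, so e_1 = (-0.7276, -0.4851, 0.4851).
e_1·v_2 = (-0.7276)·4 + (-0.4851)·(-3) + 0.4851·4 = 0.4851.
u_2 = v_2 − 0.4851·e_1 = (4.3529, -2.7647, 3.7647).
‖u_2‖ = 6.3847, so e_2 = (0.6818, -0.4330, 0.5896).
Qᵀb = (5.0932, 1.0227).
Back-substitute: x_2 = 1.0227/6.3847 = 0.1602.
x_1 = (5.0932 − 0.4851·0.1602)/4.1231 = 1.2165.

x = (1.2165, 0.1602)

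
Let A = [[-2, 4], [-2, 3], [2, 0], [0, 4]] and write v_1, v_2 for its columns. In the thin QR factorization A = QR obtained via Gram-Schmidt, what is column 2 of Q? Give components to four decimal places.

e_1 = v_1/‖v_1‖ = (-2, -2, 2, 0)/3.4641 = (-0.5774, -0.5774, 0.5774, 0.0000).
r_{12} = e_1·v_2 = -4.0415.
u_2 = v_2 + 4.0415·e_1 = (1.6667, 0.6667, 2.3333, 4.0000).
‖u_2‖ = 4.9666, so e_2 = (0.3356, 0.1342, 0.4698, 0.8054).

e_2 = (0.3356, 0.1342, 0.4698, 0.8054)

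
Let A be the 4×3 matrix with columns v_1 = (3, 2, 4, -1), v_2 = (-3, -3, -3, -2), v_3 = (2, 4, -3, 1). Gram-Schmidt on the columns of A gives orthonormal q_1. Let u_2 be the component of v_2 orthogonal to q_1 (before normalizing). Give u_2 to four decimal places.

u_2 = (-0.5000, -1.3333, 0.3333, -2.8333)

v_1 = (3, 2, 4, -1); ‖v_1‖ = 5.4772, so q_1 = (0.5477, 0.3651, 0.7303, -0.1826).
q_1·v_2 = 0.5477·(-3) + 0.3651·(-3) + 0.7303·(-3) + (-0.1826)·(-2) = -4.5644.
u_2 = v_2 + 4.5644·q_1 = (-0.5000, -1.3333, 0.3333, -2.8333).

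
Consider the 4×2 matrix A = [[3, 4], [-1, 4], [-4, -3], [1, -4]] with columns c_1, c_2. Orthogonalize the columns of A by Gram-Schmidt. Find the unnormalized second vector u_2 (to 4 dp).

u_2 = (2.2222, 4.5926, -0.6296, -4.5926)

c_1 = (3, -1, -4, 1); ‖c_1‖ = 5.1962, so q_1 = (0.5774, -0.1925, -0.7698, 0.1925).
q_1·c_2 = 0.5774·4 + (-0.1925)·4 + (-0.7698)·(-3) + 0.1925·(-4) = 3.0792.
u_2 = c_2 − 3.0792·q_1 = (2.2222, 4.5926, -0.6296, -4.5926).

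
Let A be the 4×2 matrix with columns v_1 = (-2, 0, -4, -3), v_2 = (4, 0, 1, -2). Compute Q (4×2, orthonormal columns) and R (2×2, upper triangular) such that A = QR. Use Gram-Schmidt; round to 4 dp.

Q = [[-0.3714, 0.8068], [0.0000, 0.0000], [-0.7428, 0.0388], [-0.5571, -0.5896]], R = [[5.3852, -1.1142], [0.0000, 4.4451]]

e_1 = v_1/‖v_1‖ = (-2, 0, -4, -3)/5.3852 = (-0.3714, 0.0000, -0.7428, -0.5571).
r_{12} = e_1·v_2 = -1.1142.
u_2 = v_2 + 1.1142·e_1 = (3.5862, 0.0000, 0.1724, -2.6207).
‖u_2‖ = 4.4451, so e_2 = (0.8068, 0.0000, 0.0388, -0.5896).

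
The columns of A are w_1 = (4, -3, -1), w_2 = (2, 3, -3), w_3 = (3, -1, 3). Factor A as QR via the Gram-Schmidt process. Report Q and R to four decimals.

w_1 = (4, -3, -1); ‖w_1‖ = 5.0990, so q_1 = (0.7845, -0.5883, -0.1961).
q_1·w_2 = 0.7845·2 + (-0.5883)·3 + (-0.1961)·(-3) = 0.3922.
u_2 = w_2 − 0.3922·q_1 = (1.6923, 3.2308, -2.9231).
‖u_2‖ = 4.6740, so q_2 = (0.3621, 0.6912, -0.6254).
q_1·w_3 = 0.7845·3 + (-0.5883)·(-1) + (-0.1961)·3 = 2.3534; q_2·w_3 = 0.3621·3 + 0.6912·(-1) + (-0.6254)·3 = -1.4812.
u_3 = w_3 − 2.3534·q_1 + 1.4812·q_2 = (1.6901, 1.4085, 2.5352).
‖u_3‖ = 3.3567, so q_3 = (0.5035, 0.4196, 0.7553).

Q = [[0.7845, 0.3621, 0.5035], [-0.5883, 0.6912, 0.4196], [-0.1961, -0.6254, 0.7553]], R = [[5.0990, 0.3922, 2.3534], [0.0000, 4.6740, -1.4812], [0.0000, 0.0000, 3.3567]]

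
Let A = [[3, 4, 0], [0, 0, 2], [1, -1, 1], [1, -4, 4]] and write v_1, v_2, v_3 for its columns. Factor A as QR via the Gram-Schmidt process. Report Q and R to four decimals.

v_1 = (3, 0, 1, 1); ‖v_1‖ = 3.3166, so e_1 = (0.9045, 0.0000, 0.3015, 0.3015).
e_1·v_2 = 0.9045·4 + 0.0000·0 + 0.3015·(-1) + 0.3015·(-4) = 2.1106.
u_2 = v_2 − 2.1106·e_1 = (2.0909, 0.0000, -1.6364, -4.6364).
‖u_2‖ = 5.3428, so e_2 = (0.3914, 0.0000, -0.3063, -0.8678).
e_1·v_3 = 0.9045·0 + 0.0000·2 + 0.3015·1 + 0.3015·4 = 1.5076; e_2·v_3 = 0.3914·0 + 0.0000·2 + (-0.3063)·1 + (-0.8678)·4 = -3.7774.
u_3 = v_3 − 1.5076·e_1 + 3.7774·e_2 = (0.1146, 2.0000, -0.6115, 0.2675).
‖u_3‖ = 2.1115, so e_3 = (0.0543, 0.9472, -0.2896, 0.1267).

Q = [[0.9045, 0.3914, 0.0543], [0.0000, 0.0000, 0.9472], [0.3015, -0.3063, -0.2896], [0.3015, -0.8678, 0.1267]], R = [[3.3166, 2.1106, 1.5076], [0.0000, 5.3428, -3.7774], [0.0000, 0.0000, 2.1115]]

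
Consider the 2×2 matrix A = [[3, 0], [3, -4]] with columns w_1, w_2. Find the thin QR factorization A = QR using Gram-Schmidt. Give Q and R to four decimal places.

w_1 = (3, 3); ‖w_1‖ = 4.2426, so e_1 = (0.7071, 0.7071).
e_1·w_2 = 0.7071·0 + 0.7071·(-4) = -2.8284.
u_2 = w_2 + 2.8284·e_1 = (2.0000, -2.0000).
‖u_2‖ = 2.8284, so e_2 = (0.7071, -0.7071).

Q = [[0.7071, 0.7071], [0.7071, -0.7071]], R = [[4.2426, -2.8284], [0.0000, 2.8284]]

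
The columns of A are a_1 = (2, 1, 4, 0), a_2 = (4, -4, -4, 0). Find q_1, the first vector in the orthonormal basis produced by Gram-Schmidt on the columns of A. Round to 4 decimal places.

q_1 = (0.4364, 0.2182, 0.8729, 0.0000)

q_1 = a_1/‖a_1‖ = (2, 1, 4, 0)/4.5826 = (0.4364, 0.2182, 0.8729, 0.0000).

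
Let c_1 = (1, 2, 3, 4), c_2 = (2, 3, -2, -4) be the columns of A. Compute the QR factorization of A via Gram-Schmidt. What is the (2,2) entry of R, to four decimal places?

c_1 = (1, 2, 3, 4); ‖c_1‖ = 5.4772, so e_1 = (0.1826, 0.3651, 0.5477, 0.7303).
e_1·c_2 = 0.1826·2 + 0.3651·3 + 0.5477·(-2) + 0.7303·(-4) = -2.5560.
u_2 = c_2 + 2.5560·e_1 = (2.4667, 3.9333, -0.6000, -2.1333).
r_{22} = ‖u_2‖ = 5.1446.

r_{22} = 5.1446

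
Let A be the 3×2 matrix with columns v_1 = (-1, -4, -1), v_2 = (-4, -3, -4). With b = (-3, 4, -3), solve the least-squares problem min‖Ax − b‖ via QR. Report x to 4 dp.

x = (-1.9231, 1.2308)

e_1 = v_1/‖v_1‖ = (-1, -4, -1)/4.2426 = (-0.2357, -0.9428, -0.2357).
r_{12} = e_1·v_2 = 4.7140.
u_2 = v_2 − 4.7140·e_1 = (-2.8889, 1.4444, -2.8889).
‖u_2‖ = 4.3333, so e_2 = (-0.6667, 0.3333, -0.6667).
Qᵀb = (-2.3570, 5.3333).
Back-substitute: x_2 = 5.3333/4.3333 = 1.2308.
x_1 = (-2.3570 − 4.7140·1.2308)/4.2426 = -1.9231.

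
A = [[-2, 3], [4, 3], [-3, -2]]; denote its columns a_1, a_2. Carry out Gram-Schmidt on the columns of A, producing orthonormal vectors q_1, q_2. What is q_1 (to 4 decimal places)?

q_1 = (-0.3714, 0.7428, -0.5571)

q_1 = a_1/‖a_1‖ = (-2, 4, -3)/5.3852 = (-0.3714, 0.7428, -0.5571).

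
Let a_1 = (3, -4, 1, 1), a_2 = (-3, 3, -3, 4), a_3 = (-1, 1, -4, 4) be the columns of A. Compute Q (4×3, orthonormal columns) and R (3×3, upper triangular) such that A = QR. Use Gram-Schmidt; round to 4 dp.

a_1 = (3, -4, 1, 1); ‖a_1‖ = 5.1962, so q_1 = (0.5774, -0.7698, 0.1925, 0.1925).
q_1·a_2 = 0.5774·(-3) + (-0.7698)·3 + 0.1925·(-3) + 0.1925·4 = -3.8490.
u_2 = a_2 + 3.8490·q_1 = (-0.7778, 0.0370, -2.2593, 4.7407).
‖u_2‖ = 5.3090, so q_2 = (-0.1465, 0.0070, -0.4256, 0.8930).
q_1·a_3 = 0.5774·(-1) + (-0.7698)·1 + 0.1925·(-4) + 0.1925·4 = -1.3472; q_2·a_3 = (-0.1465)·(-1) + 0.0070·1 + (-0.4256)·(-4) + 0.8930·4 = 5.4276.
u_3 = a_3 + 1.3472·q_1 − 5.4276·q_2 = (0.5729, -0.0749, -1.4310, -0.5874).
‖u_3‖ = 1.6513, so q_3 = (0.3470, -0.0454, -0.8666, -0.3557).

Q = [[0.5774, -0.1465, 0.3470], [-0.7698, 0.0070, -0.0454], [0.1925, -0.4256, -0.8666], [0.1925, 0.8930, -0.3557]], R = [[5.1962, -3.8490, -1.3472], [0.0000, 5.3090, 5.4276], [0.0000, 0.0000, 1.6513]]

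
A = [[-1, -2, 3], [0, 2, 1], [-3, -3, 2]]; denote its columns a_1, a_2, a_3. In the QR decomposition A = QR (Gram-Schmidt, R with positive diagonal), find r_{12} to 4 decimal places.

r_{12} = 3.4785

q_1 = a_1/‖a_1‖ = (-1, 0, -3)/3.1623 = (-0.3162, 0.0000, -0.9487).
r_{12} = q_1·a_2 = 3.4785.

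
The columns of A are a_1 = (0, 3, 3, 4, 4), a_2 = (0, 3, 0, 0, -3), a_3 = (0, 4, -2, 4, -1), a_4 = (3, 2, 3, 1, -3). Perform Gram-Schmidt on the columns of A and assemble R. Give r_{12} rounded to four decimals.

a_1 = (0, 3, 3, 4, 4); ‖a_1‖ = 7.0711, so q_1 = (0.0000, 0.4243, 0.4243, 0.5657, 0.5657).
r_{12} = q_1·a_2 = -0.4243.

r_{12} = -0.4243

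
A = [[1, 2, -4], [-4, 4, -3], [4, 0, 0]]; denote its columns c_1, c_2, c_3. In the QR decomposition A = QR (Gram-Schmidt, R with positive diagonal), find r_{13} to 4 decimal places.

r_{13} = 1.3926

c_1 = (1, -4, 4); ‖c_1‖ = 5.7446, so e_1 = (0.1741, -0.6963, 0.6963).
r_{13} = e_1·c_3 = 1.3926.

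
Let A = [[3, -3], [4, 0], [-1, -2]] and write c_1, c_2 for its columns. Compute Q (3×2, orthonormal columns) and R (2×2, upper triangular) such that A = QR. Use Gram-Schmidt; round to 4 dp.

c_1 = (3, 4, -1); ‖c_1‖ = 5.0990, so e_1 = (0.5883, 0.7845, -0.1961).
e_1·c_2 = 0.5883·(-3) + 0.7845·0 + (-0.1961)·(-2) = -1.3728.
u_2 = c_2 + 1.3728·e_1 = (-2.1923, 1.0769, -2.2692).
‖u_2‖ = 3.3340, so e_2 = (-0.6576, 0.3230, -0.6806).

Q = [[0.5883, -0.6576], [0.7845, 0.3230], [-0.1961, -0.6806]], R = [[5.0990, -1.3728], [0.0000, 3.3340]]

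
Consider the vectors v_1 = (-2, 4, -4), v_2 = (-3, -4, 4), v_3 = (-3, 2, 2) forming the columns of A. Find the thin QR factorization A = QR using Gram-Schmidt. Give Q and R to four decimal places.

Q = [[-0.3333, -0.9428, 0.0000], [0.6667, -0.2357, 0.7071], [-0.6667, 0.2357, 0.7071]], R = [[6.0000, -4.3333, 1.0000], [0.0000, 4.7140, 2.8284], [0.0000, 0.0000, 2.8284]]

v_1 = (-2, 4, -4); ‖v_1‖ = 6.0000, so e_1 = (-0.3333, 0.6667, -0.6667).
e_1·v_2 = (-0.3333)·(-3) + 0.6667·(-4) + (-0.6667)·4 = -4.3333.
u_2 = v_2 + 4.3333·e_1 = (-4.4444, -1.1111, 1.1111).
‖u_2‖ = 4.7140, so e_2 = (-0.9428, -0.2357, 0.2357).
e_1·v_3 = (-0.3333)·(-3) + 0.6667·2 + (-0.6667)·2 = 1.0000; e_2·v_3 = (-0.9428)·(-3) + (-0.2357)·2 + 0.2357·2 = 2.8284.
u_3 = v_3 − 1.0000·e_1 − 2.8284·e_2 = (0.0000, 2.0000, 2.0000).
‖u_3‖ = 2.8284, so e_3 = (0.0000, 0.7071, 0.7071).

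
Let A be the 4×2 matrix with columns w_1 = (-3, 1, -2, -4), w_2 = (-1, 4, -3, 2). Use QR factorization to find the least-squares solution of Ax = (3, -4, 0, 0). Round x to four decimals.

w_1 = (-3, 1, -2, -4); ‖w_1‖ = 5.4772, so e_1 = (-0.5477, 0.1826, -0.3651, -0.7303).
e_1·w_2 = (-0.5477)·(-1) + 0.1826·4 + (-0.3651)·(-3) + (-0.7303)·2 = 0.9129.
u_2 = w_2 − 0.9129·e_1 = (-0.5000, 3.8333, -2.6667, 2.6667).
‖u_2‖ = 5.4006, so e_2 = (-0.0926, 0.7098, -0.4938, 0.4938).
Qᵀb = (-2.3735, -3.1169).
Back-substitute: x_2 = -3.1169/5.4006 = -0.5771.
x_1 = (-2.3735 − 0.9129·(-0.5771))/5.4772 = -0.3371.

x = (-0.3371, -0.5771)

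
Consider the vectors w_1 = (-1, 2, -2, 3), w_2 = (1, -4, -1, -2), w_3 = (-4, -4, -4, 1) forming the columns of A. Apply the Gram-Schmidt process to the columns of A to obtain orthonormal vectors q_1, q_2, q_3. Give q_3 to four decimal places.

w_1 = (-1, 2, -2, 3); ‖w_1‖ = 4.2426, so q_1 = (-0.2357, 0.4714, -0.4714, 0.7071).
q_1·w_2 = (-0.2357)·1 + 0.4714·(-4) + (-0.4714)·(-1) + 0.7071·(-2) = -3.0641.
u_2 = w_2 + 3.0641·q_1 = (0.2778, -2.5556, -2.4444, 0.1667).
‖u_2‖ = 3.5512, so q_2 = (0.0782, -0.7196, -0.6883, 0.0469).
q_1·w_3 = (-0.2357)·(-4) + 0.4714·(-4) + (-0.4714)·(-4) + 0.7071·1 = 1.6499; q_2·w_3 = 0.0782·(-4) + (-0.7196)·(-4) + (-0.6883)·(-4) + 0.0469·1 = 5.3659.
u_3 = w_3 − 1.6499·q_1 − 5.3659·q_2 = (-4.0308, -0.9163, 0.4714, -0.4185).
‖u_3‖ = 4.1815, so q_3 = (-0.9640, -0.2191, 0.1127, -0.1001).

q_3 = (-0.9640, -0.2191, 0.1127, -0.1001)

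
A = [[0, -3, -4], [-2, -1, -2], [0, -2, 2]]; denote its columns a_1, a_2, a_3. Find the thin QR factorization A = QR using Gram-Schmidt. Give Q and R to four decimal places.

Q = [[0.0000, -0.8321, -0.5547], [-1.0000, 0.0000, 0.0000], [0.0000, -0.5547, 0.8321]], R = [[2.0000, 1.0000, 2.0000], [0.0000, 3.6056, 2.2188], [0.0000, 0.0000, 3.8829]]

a_1 = (0, -2, 0); ‖a_1‖ = 2.0000, so e_1 = (0.0000, -1.0000, 0.0000).
e_1·a_2 = 0.0000·(-3) + (-1.0000)·(-1) + 0.0000·(-2) = 1.0000.
u_2 = a_2 − 1.0000·e_1 = (-3.0000, 0.0000, -2.0000).
‖u_2‖ = 3.6056, so e_2 = (-0.8321, 0.0000, -0.5547).
e_1·a_3 = 0.0000·(-4) + (-1.0000)·(-2) + 0.0000·2 = 2.0000; e_2·a_3 = (-0.8321)·(-4) + 0.0000·(-2) + (-0.5547)·2 = 2.2188.
u_3 = a_3 − 2.0000·e_1 − 2.2188·e_2 = (-2.1538, 0.0000, 3.2308).
‖u_3‖ = 3.8829, so e_3 = (-0.5547, 0.0000, 0.8321).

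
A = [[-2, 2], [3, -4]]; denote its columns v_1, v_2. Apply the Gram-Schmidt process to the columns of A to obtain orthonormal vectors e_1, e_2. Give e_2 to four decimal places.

e_2 = (-0.8321, -0.5547)

e_1 = v_1/‖v_1‖ = (-2, 3)/3.6056 = (-0.5547, 0.8321).
r_{12} = e_1·v_2 = -4.4376.
u_2 = v_2 + 4.4376·e_1 = (-0.4615, -0.3077).
‖u_2‖ = 0.5547, so e_2 = (-0.8321, -0.5547).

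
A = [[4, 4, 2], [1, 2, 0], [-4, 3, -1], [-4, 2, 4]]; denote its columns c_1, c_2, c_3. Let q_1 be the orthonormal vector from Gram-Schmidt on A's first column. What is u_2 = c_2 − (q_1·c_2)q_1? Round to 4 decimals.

u_2 = (4.1633, 2.0408, 2.8367, 1.8367)

c_1 = (4, 1, -4, -4); ‖c_1‖ = 7.0000, so q_1 = (0.5714, 0.1429, -0.5714, -0.5714).
q_1·c_2 = 0.5714·4 + 0.1429·2 + (-0.5714)·3 + (-0.5714)·2 = -0.2857.
u_2 = c_2 + 0.2857·q_1 = (4.1633, 2.0408, 2.8367, 1.8367).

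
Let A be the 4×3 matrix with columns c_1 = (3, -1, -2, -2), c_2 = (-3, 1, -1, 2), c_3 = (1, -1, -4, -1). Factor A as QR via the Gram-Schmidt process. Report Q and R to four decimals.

q_1 = c_1/‖c_1‖ = (3, -1, -2, -2)/4.2426 = (0.7071, -0.2357, -0.4714, -0.4714).
r_{12} = q_1·c_2 = -2.8284.
u_2 = c_2 + 2.8284·q_1 = (-1.0000, 0.3333, -2.3333, 0.6667).
‖u_2‖ = 2.6458, so q_2 = (-0.3780, 0.1260, -0.8819, 0.2520).
r_{13} = q_1·c_3 = 3.2998; r_{23} = q_2·c_3 = 2.7717.
u_3 = c_3 − 3.2998·q_1 − 2.7717·q_2 = (-0.2857, -0.5714, 0.0000, -0.1429).
‖u_3‖ = 0.6547, so q_3 = (-0.4364, -0.8729, 0.0000, -0.2182).

Q = [[0.7071, -0.3780, -0.4364], [-0.2357, 0.1260, -0.8729], [-0.4714, -0.8819, 0.0000], [-0.4714, 0.2520, -0.2182]], R = [[4.2426, -2.8284, 3.2998], [0.0000, 2.6458, 2.7717], [0.0000, 0.0000, 0.6547]]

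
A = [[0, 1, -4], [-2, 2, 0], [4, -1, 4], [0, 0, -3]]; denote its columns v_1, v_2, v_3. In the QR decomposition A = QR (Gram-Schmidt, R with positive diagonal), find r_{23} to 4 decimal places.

v_1 = (0, -2, 4, 0); ‖v_1‖ = 4.4721, so e_1 = (0.0000, -0.4472, 0.8944, 0.0000).
e_1·v_2 = 0.0000·1 + (-0.4472)·2 + 0.8944·(-1) + 0.0000·0 = -1.7889.
u_2 = v_2 + 1.7889·e_1 = (1.0000, 1.2000, 0.6000, 0.0000).
‖u_2‖ = 1.6733, so e_2 = (0.5976, 0.7171, 0.3586, 0.0000).
r_{23} = e_2·v_3 = -0.9562.

r_{23} = -0.9562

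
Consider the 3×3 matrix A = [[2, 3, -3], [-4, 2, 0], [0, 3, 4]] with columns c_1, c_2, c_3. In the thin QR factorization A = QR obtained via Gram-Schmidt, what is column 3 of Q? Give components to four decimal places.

e_3 = (-0.5747, -0.2873, 0.7663)

c_1 = (2, -4, 0); ‖c_1‖ = 4.4721, so e_1 = (0.4472, -0.8944, 0.0000).
e_1·c_2 = 0.4472·3 + (-0.8944)·2 + 0.0000·3 = -0.4472.
u_2 = c_2 + 0.4472·e_1 = (3.2000, 1.6000, 3.0000).
‖u_2‖ = 4.6690, so e_2 = (0.6854, 0.3427, 0.6425).
e_1·c_3 = 0.4472·(-3) + (-0.8944)·0 + 0.0000·4 = -1.3416; e_2·c_3 = 0.6854·(-3) + 0.3427·0 + 0.6425·4 = 0.5140.
u_3 = c_3 + 1.3416·e_1 − 0.5140·e_2 = (-2.7523, -1.3761, 3.6697).
‖u_3‖ = 4.7891, so e_3 = (-0.5747, -0.2873, 0.7663).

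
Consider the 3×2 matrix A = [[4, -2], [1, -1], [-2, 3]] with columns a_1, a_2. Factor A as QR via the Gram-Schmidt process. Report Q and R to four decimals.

a_1 = (4, 1, -2); ‖a_1‖ = 4.5826, so q_1 = (0.8729, 0.2182, -0.4364).
q_1·a_2 = 0.8729·(-2) + 0.2182·(-1) + (-0.4364)·3 = -3.2733.
u_2 = a_2 + 3.2733·q_1 = (0.8571, -0.2857, 1.5714).
‖u_2‖ = 1.8127, so q_2 = (0.4729, -0.1576, 0.8669).

Q = [[0.8729, 0.4729], [0.2182, -0.1576], [-0.4364, 0.8669]], R = [[4.5826, -3.2733], [0.0000, 1.8127]]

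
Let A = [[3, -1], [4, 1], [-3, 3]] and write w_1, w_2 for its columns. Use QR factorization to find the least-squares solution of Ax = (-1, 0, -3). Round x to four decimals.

x = (0.0065, -0.7226)

q_1 = w_1/‖w_1‖ = (3, 4, -3)/5.8310 = (0.5145, 0.6860, -0.5145).
r_{12} = q_1·w_2 = -1.3720.
u_2 = w_2 + 1.3720·q_1 = (-0.2941, 1.9412, 2.2941).
‖u_2‖ = 3.0195, so q_2 = (-0.0974, 0.6429, 0.7598).
Qᵀb = (1.0290, -2.1819).
Back-substitute: x_2 = -2.1819/3.0195 = -0.7226.
x_1 = (1.0290 + 1.3720·(-0.7226))/5.8310 = 0.0065.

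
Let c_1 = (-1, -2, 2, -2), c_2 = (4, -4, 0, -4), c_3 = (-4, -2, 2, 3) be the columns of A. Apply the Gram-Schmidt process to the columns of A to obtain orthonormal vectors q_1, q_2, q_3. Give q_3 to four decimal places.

c_1 = (-1, -2, 2, -2); ‖c_1‖ = 3.6056, so q_1 = (-0.2774, -0.5547, 0.5547, -0.5547).
q_1·c_2 = (-0.2774)·4 + (-0.5547)·(-4) + 0.5547·0 + (-0.5547)·(-4) = 3.3282.
u_2 = c_2 − 3.3282·q_1 = (4.9231, -2.1538, -1.8462, -2.1538).
‖u_2‖ = 6.0764, so q_2 = (0.8102, -0.3545, -0.3038, -0.3545).
q_1·c_3 = (-0.2774)·(-4) + (-0.5547)·(-2) + 0.5547·2 + (-0.5547)·3 = 1.6641; q_2·c_3 = 0.8102·(-4) + (-0.3545)·(-2) + (-0.3038)·2 + (-0.3545)·3 = -4.2029.
u_3 = c_3 − 1.6641·q_1 + 4.2029·q_2 = (-0.1333, -2.5667, -0.2000, 2.4333).
‖u_3‖ = 3.5449, so q_3 = (-0.0376, -0.7240, -0.0564, 0.6864).

q_3 = (-0.0376, -0.7240, -0.0564, 0.6864)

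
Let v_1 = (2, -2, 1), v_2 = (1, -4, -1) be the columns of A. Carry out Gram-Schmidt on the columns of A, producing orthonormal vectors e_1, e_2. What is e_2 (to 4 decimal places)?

v_1 = (2, -2, 1); ‖v_1‖ = 3.0000, so e_1 = (0.6667, -0.6667, 0.3333).
e_1·v_2 = 0.6667·1 + (-0.6667)·(-4) + 0.3333·(-1) = 3.0000.
u_2 = v_2 − 3.0000·e_1 = (-1.0000, -2.0000, -2.0000).
‖u_2‖ = 3.0000, so e_2 = (-0.3333, -0.6667, -0.6667).

e_2 = (-0.3333, -0.6667, -0.6667)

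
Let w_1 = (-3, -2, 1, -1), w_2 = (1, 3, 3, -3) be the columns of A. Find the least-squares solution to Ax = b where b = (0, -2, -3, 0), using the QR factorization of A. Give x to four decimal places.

w_1 = (-3, -2, 1, -1); ‖w_1‖ = 3.8730, so q_1 = (-0.7746, -0.5164, 0.2582, -0.2582).
q_1·w_2 = (-0.7746)·1 + (-0.5164)·3 + 0.2582·3 + (-0.2582)·(-3) = -0.7746.
u_2 = w_2 + 0.7746·q_1 = (0.4000, 2.6000, 3.2000, -3.2000).
‖u_2‖ = 5.2345, so q_2 = (0.0764, 0.4967, 0.6113, -0.6113).
Qᵀb = (0.2582, -2.8274).
Back-substitute: x_2 = -2.8274/5.2345 = -0.5401.
x_1 = (0.2582 + 0.7746·(-0.5401))/3.8730 = -0.0414.

x = (-0.0414, -0.5401)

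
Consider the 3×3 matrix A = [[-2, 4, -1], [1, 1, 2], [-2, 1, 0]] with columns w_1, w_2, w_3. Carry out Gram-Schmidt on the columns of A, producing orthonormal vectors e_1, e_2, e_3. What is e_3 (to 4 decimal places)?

e_3 = (-0.3333, 0.6667, 0.6667)

w_1 = (-2, 1, -2); ‖w_1‖ = 3.0000, so e_1 = (-0.6667, 0.3333, -0.6667).
e_1·w_2 = (-0.6667)·4 + 0.3333·1 + (-0.6667)·1 = -3.0000.
u_2 = w_2 + 3.0000·e_1 = (2.0000, 2.0000, -1.0000).
‖u_2‖ = 3.0000, so e_2 = (0.6667, 0.6667, -0.3333).
e_1·w_3 = (-0.6667)·(-1) + 0.3333·2 + (-0.6667)·0 = 1.3333; e_2·w_3 = 0.6667·(-1) + 0.6667·2 + (-0.3333)·0 = 0.6667.
u_3 = w_3 − 1.3333·e_1 − 0.6667·e_2 = (-0.5556, 1.1111, 1.1111).
‖u_3‖ = 1.6667, so e_3 = (-0.3333, 0.6667, 0.6667).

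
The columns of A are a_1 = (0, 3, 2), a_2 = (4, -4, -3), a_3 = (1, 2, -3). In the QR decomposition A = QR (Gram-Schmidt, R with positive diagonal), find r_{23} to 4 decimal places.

r_{23} = 1.2470

a_1 = (0, 3, 2); ‖a_1‖ = 3.6056, so e_1 = (0.0000, 0.8321, 0.5547).
e_1·a_2 = 0.0000·4 + 0.8321·(-4) + 0.5547·(-3) = -4.9923.
u_2 = a_2 + 4.9923·e_1 = (4.0000, 0.1538, -0.2308).
‖u_2‖ = 4.0096, so e_2 = (0.9976, 0.0384, -0.0576).
r_{23} = e_2·a_3 = 1.2470.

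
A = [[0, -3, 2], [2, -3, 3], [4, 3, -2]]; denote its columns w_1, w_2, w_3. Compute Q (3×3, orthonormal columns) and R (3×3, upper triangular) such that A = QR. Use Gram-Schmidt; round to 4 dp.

w_1 = (0, 2, 4); ‖w_1‖ = 4.4721, so e_1 = (0.0000, 0.4472, 0.8944).
e_1·w_2 = 0.0000·(-3) + 0.4472·(-3) + 0.8944·3 = 1.3416.
u_2 = w_2 − 1.3416·e_1 = (-3.0000, -3.6000, 1.8000).
‖u_2‖ = 5.0200, so e_2 = (-0.5976, -0.7171, 0.3586).
e_1·w_3 = 0.0000·2 + 0.4472·3 + 0.8944·(-2) = -0.4472; e_2·w_3 = (-0.5976)·2 + (-0.7171)·3 + 0.3586·(-2) = -4.0638.
u_3 = w_3 + 0.4472·e_1 + 4.0638·e_2 = (-0.4286, 0.2857, -0.1429).
‖u_3‖ = 0.5345, so e_3 = (-0.8018, 0.5345, -0.2673).

Q = [[0.0000, -0.5976, -0.8018], [0.4472, -0.7171, 0.5345], [0.8944, 0.3586, -0.2673]], R = [[4.4721, 1.3416, -0.4472], [0.0000, 5.0200, -4.0638], [0.0000, 0.0000, 0.5345]]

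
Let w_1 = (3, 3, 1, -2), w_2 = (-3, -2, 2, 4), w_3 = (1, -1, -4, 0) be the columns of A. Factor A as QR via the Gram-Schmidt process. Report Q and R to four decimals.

w_1 = (3, 3, 1, -2); ‖w_1‖ = 4.7958, so q_1 = (0.6255, 0.6255, 0.2085, -0.4170).
q_1·w_2 = 0.6255·(-3) + 0.6255·(-2) + 0.2085·2 + (-0.4170)·4 = -4.3788.
u_2 = w_2 + 4.3788·q_1 = (-0.2609, 0.7391, 2.9130, 2.1739).
‖u_2‖ = 3.7183, so q_2 = (-0.0702, 0.1988, 0.7834, 0.5846).
q_1·w_3 = 0.6255·1 + 0.6255·(-1) + 0.2085·(-4) + (-0.4170)·0 = -0.8341; q_2·w_3 = (-0.0702)·1 + 0.1988·(-1) + 0.7834·(-4) + 0.5846·0 = -3.4026.
u_3 = w_3 + 0.8341·q_1 + 3.4026·q_2 = (1.2830, 0.1981, -1.1604, 1.6415).
‖u_3‖ = 2.3930, so q_3 = (0.5362, 0.0828, -0.4849, 0.6860).

Q = [[0.6255, -0.0702, 0.5362], [0.6255, 0.1988, 0.0828], [0.2085, 0.7834, -0.4849], [-0.4170, 0.5846, 0.6860]], R = [[4.7958, -4.3788, -0.8341], [0.0000, 3.7183, -3.4026], [0.0000, 0.0000, 2.3930]]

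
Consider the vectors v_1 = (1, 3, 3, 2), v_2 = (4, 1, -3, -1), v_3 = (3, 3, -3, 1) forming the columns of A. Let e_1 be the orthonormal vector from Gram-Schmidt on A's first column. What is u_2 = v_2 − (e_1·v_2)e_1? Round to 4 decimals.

v_1 = (1, 3, 3, 2); ‖v_1‖ = 4.7958, so e_1 = (0.2085, 0.6255, 0.6255, 0.4170).
e_1·v_2 = 0.2085·4 + 0.6255·1 + 0.6255·(-3) + 0.4170·(-1) = -0.8341.
u_2 = v_2 + 0.8341·e_1 = (4.1739, 1.5217, -2.4783, -0.6522).

u_2 = (4.1739, 1.5217, -2.4783, -0.6522)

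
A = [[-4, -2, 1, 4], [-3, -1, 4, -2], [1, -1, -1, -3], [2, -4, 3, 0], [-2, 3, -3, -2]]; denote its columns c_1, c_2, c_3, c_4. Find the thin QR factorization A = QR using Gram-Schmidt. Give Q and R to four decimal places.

c_1 = (-4, -3, 1, 2, -2); ‖c_1‖ = 5.8310, so q_1 = (-0.6860, -0.5145, 0.1715, 0.3430, -0.3430).
q_1·c_2 = (-0.6860)·(-2) + (-0.5145)·(-1) + 0.1715·(-1) + 0.3430·(-4) + (-0.3430)·3 = -0.6860.
u_2 = c_2 + 0.6860·q_1 = (-2.4706, -1.3529, -0.8824, -3.7647, 2.7647).
‖u_2‖ = 5.5253, so q_2 = (-0.4471, -0.2449, -0.1597, -0.6814, 0.5004).
q_1·c_3 = (-0.6860)·1 + (-0.5145)·4 + 0.1715·(-1) + 0.3430·3 + (-0.3430)·(-3) = -0.8575; q_2·c_3 = (-0.4471)·1 + (-0.2449)·4 + (-0.1597)·(-1) + (-0.6814)·3 + 0.5004·(-3) = -4.8121.
u_3 = c_3 + 0.8575·q_1 + 4.8121·q_2 = (-1.7399, 2.3805, -1.6214, 0.0154, -0.8863).
‖u_3‖ = 3.4798, so q_3 = (-0.5000, 0.6841, -0.4659, 0.0044, -0.2547).
q_1·c_4 = (-0.6860)·4 + (-0.5145)·(-2) + 0.1715·(-3) + 0.3430·0 + (-0.3430)·(-2) = -1.5435; q_2·c_4 = (-0.4471)·4 + (-0.2449)·(-2) + (-0.1597)·(-3) + (-0.6814)·0 + 0.5004·(-2) = -1.8205; q_3·c_4 = (-0.5000)·4 + 0.6841·(-2) + (-0.4659)·(-3) + 0.0044·0 + (-0.2547)·(-2) = -1.4610.
u_4 = c_4 + 1.5435·q_1 + 1.8205·q_2 + 1.4610·q_3 = (1.3967, -2.2404, -3.7067, -0.7045, -1.9906).
‖u_4‖ = 5.0169, so q_4 = (0.2784, -0.4466, -0.7389, -0.1404, -0.3968).

Q = [[-0.6860, -0.4471, -0.5000, 0.2784], [-0.5145, -0.2449, 0.6841, -0.4466], [0.1715, -0.1597, -0.4659, -0.7389], [0.3430, -0.6814, 0.0044, -0.1404], [-0.3430, 0.5004, -0.2547, -0.3968]], R = [[5.8310, -0.6860, -0.8575, -1.5435], [0.0000, 5.5253, -4.8121, -1.8205], [0.0000, 0.0000, 3.4798, -1.4610], [0.0000, 0.0000, 0.0000, 5.0169]]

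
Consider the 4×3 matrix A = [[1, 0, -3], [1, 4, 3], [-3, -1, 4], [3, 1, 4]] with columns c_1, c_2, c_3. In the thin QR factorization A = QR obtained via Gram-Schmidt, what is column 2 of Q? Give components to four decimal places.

c_1 = (1, 1, -3, 3); ‖c_1‖ = 4.4721, so q_1 = (0.2236, 0.2236, -0.6708, 0.6708).
q_1·c_2 = 0.2236·0 + 0.2236·4 + (-0.6708)·(-1) + 0.6708·1 = 2.2361.
u_2 = c_2 − 2.2361·q_1 = (-0.5000, 3.5000, 0.5000, -0.5000).
‖u_2‖ = 3.6056, so q_2 = (-0.1387, 0.9707, 0.1387, -0.1387).

q_2 = (-0.1387, 0.9707, 0.1387, -0.1387)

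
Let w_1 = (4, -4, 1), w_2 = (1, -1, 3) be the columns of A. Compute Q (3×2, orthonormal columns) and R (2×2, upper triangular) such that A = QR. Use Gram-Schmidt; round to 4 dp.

q_1 = w_1/‖w_1‖ = (4, -4, 1)/5.7446 = (0.6963, -0.6963, 0.1741).
r_{12} = q_1·w_2 = 1.9149.
u_2 = w_2 − 1.9149·q_1 = (-0.3333, 0.3333, 2.6667).
‖u_2‖ = 2.7080, so q_2 = (-0.1231, 0.1231, 0.9847).

Q = [[0.6963, -0.1231], [-0.6963, 0.1231], [0.1741, 0.9847]], R = [[5.7446, 1.9149], [0.0000, 2.7080]]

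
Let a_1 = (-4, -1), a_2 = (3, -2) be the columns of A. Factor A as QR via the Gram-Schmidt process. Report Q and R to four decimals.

a_1 = (-4, -1); ‖a_1‖ = 4.1231, so e_1 = (-0.9701, -0.2425).
e_1·a_2 = (-0.9701)·3 + (-0.2425)·(-2) = -2.4254.
u_2 = a_2 + 2.4254·e_1 = (0.6471, -2.5882).
‖u_2‖ = 2.6679, so e_2 = (0.2425, -0.9701).

Q = [[-0.9701, 0.2425], [-0.2425, -0.9701]], R = [[4.1231, -2.4254], [0.0000, 2.6679]]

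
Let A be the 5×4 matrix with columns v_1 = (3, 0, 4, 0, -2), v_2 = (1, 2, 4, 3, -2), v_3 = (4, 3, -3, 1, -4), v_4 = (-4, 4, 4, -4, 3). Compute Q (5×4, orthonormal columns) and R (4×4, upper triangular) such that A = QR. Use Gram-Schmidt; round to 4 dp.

e_1 = v_1/‖v_1‖ = (3, 0, 4, 0, -2)/5.3852 = (0.5571, 0.0000, 0.7428, 0.0000, -0.3714).
r_{12} = e_1·v_2 = 4.2710.
u_2 = v_2 − 4.2710·e_1 = (-1.3793, 2.0000, 0.8276, 3.0000, -0.4138).
‖u_2‖ = 3.9697, so e_2 = (-0.3475, 0.5038, 0.2085, 0.7557, -0.1042).
r_{13} = e_1·v_3 = 1.4856; r_{23} = e_2·v_3 = 0.6689.
u_3 = v_3 − 1.4856·e_1 − 0.6689·e_2 = (3.4048, 2.6630, -4.2429, 0.4945, -3.3786).
‖u_3‖ = 6.9531, so e_3 = (0.4897, 0.3830, -0.6102, 0.0711, -0.4859).
r_{14} = e_1·v_4 = -0.3714; r_{24} = e_2·v_4 = 0.9034; r_{34} = e_3·v_4 = -4.6098.
u_4 = v_4 + 0.3714·e_1 − 0.9034·e_2 + 4.6098·e_3 = (-1.2219, 5.3104, 1.2746, -4.3548, 0.7163).
‖u_4‖ = 7.1271, so e_4 = (-0.1714, 0.7451, 0.1788, -0.6110, 0.1005).

Q = [[0.5571, -0.3475, 0.4897, -0.1714], [0.0000, 0.5038, 0.3830, 0.7451], [0.7428, 0.2085, -0.6102, 0.1788], [0.0000, 0.7557, 0.0711, -0.6110], [-0.3714, -0.1042, -0.4859, 0.1005]], R = [[5.3852, 4.2710, 1.4856, -0.3714], [0.0000, 3.9697, 0.6689, 0.9034], [0.0000, 0.0000, 6.9531, -4.6098], [0.0000, 0.0000, 0.0000, 7.1271]]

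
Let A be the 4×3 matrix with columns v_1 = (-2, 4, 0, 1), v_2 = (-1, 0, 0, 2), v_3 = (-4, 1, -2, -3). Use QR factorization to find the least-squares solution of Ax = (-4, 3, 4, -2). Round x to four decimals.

x = (0.8478, -0.5685, 0.2744)

v_1 = (-2, 4, 0, 1); ‖v_1‖ = 4.5826, so e_1 = (-0.4364, 0.8729, 0.0000, 0.2182).
e_1·v_2 = (-0.4364)·(-1) + 0.8729·0 + 0.0000·0 + 0.2182·2 = 0.8729.
u_2 = v_2 − 0.8729·e_1 = (-0.6190, -0.7619, 0.0000, 1.8095).
‖u_2‖ = 2.0587, so e_2 = (-0.3007, -0.3701, 0.0000, 0.8790).
e_1·v_3 = (-0.4364)·(-4) + 0.8729·1 + 0.0000·(-2) + 0.2182·(-3) = 1.9640; e_2·v_3 = (-0.3007)·(-4) + (-0.3701)·1 + 0.0000·(-2) + 0.8790·(-3) = -1.8042.
u_3 = v_3 − 1.9640·e_1 + 1.8042·e_2 = (-3.6854, -1.3820, -2.0000, -1.8427).
‖u_3‖ = 4.7841, so e_3 = (-0.7703, -0.2889, -0.4181, -0.3852).
Qᵀb = (3.9279, -1.6654, 1.3129).
Back-substitute: x_3 = 1.3129/4.7841 = 0.2744.
x_2 = (-1.6654 + 1.8042·0.2744)/2.0587 = -0.5685.
x_1 = (3.9279 − 0.8729·(-0.5685) − 1.9640·0.2744)/4.5826 = 0.8478.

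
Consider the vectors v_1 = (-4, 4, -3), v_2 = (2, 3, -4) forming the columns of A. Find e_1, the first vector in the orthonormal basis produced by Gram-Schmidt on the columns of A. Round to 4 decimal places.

v_1 = (-4, 4, -3); ‖v_1‖ = 6.4031, so e_1 = (-0.6247, 0.6247, -0.4685).

e_1 = (-0.6247, 0.6247, -0.4685)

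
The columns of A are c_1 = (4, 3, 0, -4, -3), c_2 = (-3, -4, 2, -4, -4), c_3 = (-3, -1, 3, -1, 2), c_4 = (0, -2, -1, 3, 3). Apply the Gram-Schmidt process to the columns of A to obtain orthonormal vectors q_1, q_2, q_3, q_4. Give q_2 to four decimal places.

q_2 = (-0.4262, -0.5443, 0.2567, -0.4724, -0.4827)

c_1 = (4, 3, 0, -4, -3); ‖c_1‖ = 7.0711, so q_1 = (0.5657, 0.4243, 0.0000, -0.5657, -0.4243).
q_1·c_2 = 0.5657·(-3) + 0.4243·(-4) + 0.0000·2 + (-0.5657)·(-4) + (-0.4243)·(-4) = 0.5657.
u_2 = c_2 − 0.5657·q_1 = (-3.3200, -4.2400, 2.0000, -3.6800, -3.7600).
‖u_2‖ = 7.7897, so q_2 = (-0.4262, -0.5443, 0.2567, -0.4724, -0.4827).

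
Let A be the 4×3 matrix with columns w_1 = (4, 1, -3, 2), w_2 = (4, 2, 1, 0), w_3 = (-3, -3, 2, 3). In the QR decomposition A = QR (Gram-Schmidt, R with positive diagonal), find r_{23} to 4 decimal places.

r_{23} = -2.3134

e_1 = w_1/‖w_1‖ = (4, 1, -3, 2)/5.4772 = (0.7303, 0.1826, -0.5477, 0.3651).
r_{12} = e_1·w_2 = 2.7386.
u_2 = w_2 − 2.7386·e_1 = (2.0000, 1.5000, 2.5000, -1.0000).
‖u_2‖ = 3.6742, so e_2 = (0.5443, 0.4082, 0.6804, -0.2722).
r_{23} = e_2·w_3 = -2.3134.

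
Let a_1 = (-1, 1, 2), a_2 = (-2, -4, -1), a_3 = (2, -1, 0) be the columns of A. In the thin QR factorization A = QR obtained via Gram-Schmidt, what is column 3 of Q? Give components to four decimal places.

e_3 = (0.6674, -0.4767, 0.5721)

e_1 = a_1/‖a_1‖ = (-1, 1, 2)/2.4495 = (-0.4082, 0.4082, 0.8165).
r_{12} = e_1·a_2 = -1.6330.
u_2 = a_2 + 1.6330·e_1 = (-2.6667, -3.3333, 0.3333).
‖u_2‖ = 4.2817, so e_2 = (-0.6228, -0.7785, 0.0778).
r_{13} = e_1·a_3 = -1.2247; r_{23} = e_2·a_3 = -0.4671.
u_3 = a_3 + 1.2247·e_1 + 0.4671·e_2 = (1.2091, -0.8636, 1.0364).
‖u_3‖ = 1.8116, so e_3 = (0.6674, -0.4767, 0.5721).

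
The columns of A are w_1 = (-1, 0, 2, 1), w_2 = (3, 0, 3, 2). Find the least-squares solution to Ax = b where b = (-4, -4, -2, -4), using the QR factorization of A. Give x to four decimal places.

q_1 = w_1/‖w_1‖ = (-1, 0, 2, 1)/2.4495 = (-0.4082, 0.0000, 0.8165, 0.4082).
r_{12} = q_1·w_2 = 2.0412.
u_2 = w_2 − 2.0412·q_1 = (3.8333, 0.0000, 1.3333, 1.1667).
‖u_2‖ = 4.2230, so q_2 = (0.9077, 0.0000, 0.3157, 0.2763).
Qᵀb = (-1.6330, -5.3675).
Back-substitute: x_2 = -5.3675/4.2230 = -1.2710.
x_1 = (-1.6330 − 2.0412·(-1.2710))/2.4495 = 0.3925.

x = (0.3925, -1.2710)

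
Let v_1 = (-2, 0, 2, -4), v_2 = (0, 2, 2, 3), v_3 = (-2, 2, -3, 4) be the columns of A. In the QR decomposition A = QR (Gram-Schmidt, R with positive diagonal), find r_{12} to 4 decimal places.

v_1 = (-2, 0, 2, -4); ‖v_1‖ = 4.8990, so e_1 = (-0.4082, 0.0000, 0.4082, -0.8165).
r_{12} = e_1·v_2 = -1.6330.

r_{12} = -1.6330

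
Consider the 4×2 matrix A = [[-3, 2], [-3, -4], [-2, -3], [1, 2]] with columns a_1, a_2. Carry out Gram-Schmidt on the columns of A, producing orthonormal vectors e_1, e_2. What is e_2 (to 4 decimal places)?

e_2 = (0.7733, -0.4394, -0.3603, 0.2812)

a_1 = (-3, -3, -2, 1); ‖a_1‖ = 4.7958, so e_1 = (-0.6255, -0.6255, -0.4170, 0.2085).
e_1·a_2 = (-0.6255)·2 + (-0.6255)·(-4) + (-0.4170)·(-3) + 0.2085·2 = 2.9192.
u_2 = a_2 − 2.9192·e_1 = (3.8261, -2.1739, -1.7826, 1.3913).
‖u_2‖ = 4.9476, so e_2 = (0.7733, -0.4394, -0.3603, 0.2812).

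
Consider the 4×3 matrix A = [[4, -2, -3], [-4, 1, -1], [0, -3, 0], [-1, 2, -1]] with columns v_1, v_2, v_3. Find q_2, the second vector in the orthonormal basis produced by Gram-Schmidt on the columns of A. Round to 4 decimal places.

v_1 = (4, -4, 0, -1); ‖v_1‖ = 5.7446, so q_1 = (0.6963, -0.6963, 0.0000, -0.1741).
q_1·v_2 = 0.6963·(-2) + (-0.6963)·1 + 0.0000·(-3) + (-0.1741)·2 = -2.4371.
u_2 = v_2 + 2.4371·q_1 = (-0.3030, -0.6970, -3.0000, 1.5758).
‖u_2‖ = 3.4728, so q_2 = (-0.0873, -0.2007, -0.8638, 0.4537).

q_2 = (-0.0873, -0.2007, -0.8638, 0.4537)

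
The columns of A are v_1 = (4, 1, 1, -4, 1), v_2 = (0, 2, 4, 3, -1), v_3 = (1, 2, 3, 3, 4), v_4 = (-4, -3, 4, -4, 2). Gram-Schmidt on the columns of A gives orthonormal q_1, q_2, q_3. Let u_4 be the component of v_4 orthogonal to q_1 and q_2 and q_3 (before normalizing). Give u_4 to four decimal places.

u_4 = (-4.2532, -2.8305, 4.4162, -3.4233, 1.7339)

v_1 = (4, 1, 1, -4, 1); ‖v_1‖ = 5.9161, so q_1 = (0.6761, 0.1690, 0.1690, -0.6761, 0.1690).
q_1·v_2 = 0.6761·0 + 0.1690·2 + 0.1690·4 + (-0.6761)·3 + 0.1690·(-1) = -1.1832.
u_2 = v_2 + 1.1832·q_1 = (0.8000, 2.2000, 4.2000, 2.2000, -0.8000).
‖u_2‖ = 5.3479, so q_2 = (0.1496, 0.4114, 0.7854, 0.4114, -0.1496).
q_1·v_3 = 0.6761·1 + 0.1690·2 + 0.1690·3 + (-0.6761)·3 + 0.1690·4 = 0.1690; q_2·v_3 = 0.1496·1 + 0.4114·2 + 0.7854·3 + 0.4114·3 + (-0.1496)·4 = 3.9642.
u_3 = v_3 − 0.1690·q_1 − 3.9642·q_2 = (0.2927, 0.3407, -0.1419, 1.4835, 4.5644).
‖u_3‖ = 4.8225, so q_3 = (0.0607, 0.0706, -0.0294, 0.3076, 0.9465).
q_1·v_4 = 0.6761·(-4) + 0.1690·(-3) + 0.1690·4 + (-0.6761)·(-4) + 0.1690·2 = 0.5071; q_2·v_4 = 0.1496·(-4) + 0.4114·(-3) + 0.7854·4 + 0.4114·(-4) + (-0.1496)·2 = -0.6358; q_3·v_4 = 0.0607·(-4) + 0.0706·(-3) + (-0.0294)·4 + 0.3076·(-4) + 0.9465·2 = 0.0901.
u_4 = v_4 − 0.5071·q_1 + 0.6358·q_2 − 0.0901·q_3 = (-4.2532, -2.8305, 4.4162, -3.4233, 1.7339).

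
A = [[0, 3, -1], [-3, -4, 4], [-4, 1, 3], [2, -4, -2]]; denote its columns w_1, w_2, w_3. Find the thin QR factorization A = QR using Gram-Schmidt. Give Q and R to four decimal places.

Q = [[0.0000, 0.4629, -0.3569], [-0.5571, -0.6172, 0.2845], [-0.7428, 0.1543, -0.5593], [0.3714, -0.6172, -0.6920]], R = [[5.3852, 0.0000, -5.1995], [0.0000, 6.4807, -1.2344], [0.0000, 0.0000, 1.2007]]

w_1 = (0, -3, -4, 2); ‖w_1‖ = 5.3852, so q_1 = (0.0000, -0.5571, -0.7428, 0.3714).
q_1·w_2 = 0.0000·3 + (-0.5571)·(-4) + (-0.7428)·1 + 0.3714·(-4) = 0.0000.
u_2 = w_2 + 0.0000·q_1 = (3.0000, -4.0000, 1.0000, -4.0000).
‖u_2‖ = 6.4807, so q_2 = (0.4629, -0.6172, 0.1543, -0.6172).
q_1·w_3 = 0.0000·(-1) + (-0.5571)·4 + (-0.7428)·3 + 0.3714·(-2) = -5.1995; q_2·w_3 = 0.4629·(-1) + (-0.6172)·4 + 0.1543·3 + (-0.6172)·(-2) = -1.2344.
u_3 = w_3 + 5.1995·q_1 + 1.2344·q_2 = (-0.4286, 0.3415, -0.6716, -0.8309).
‖u_3‖ = 1.2007, so q_3 = (-0.3569, 0.2845, -0.5593, -0.6920).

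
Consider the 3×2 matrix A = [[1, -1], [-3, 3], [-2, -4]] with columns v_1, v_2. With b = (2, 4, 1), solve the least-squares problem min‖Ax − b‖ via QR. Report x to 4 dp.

x = (-0.8333, 0.1667)

v_1 = (1, -3, -2); ‖v_1‖ = 3.7417, so e_1 = (0.2673, -0.8018, -0.5345).
e_1·v_2 = 0.2673·(-1) + (-0.8018)·3 + (-0.5345)·(-4) = -0.5345.
u_2 = v_2 + 0.5345·e_1 = (-0.8571, 2.5714, -4.2857).
‖u_2‖ = 5.0709, so e_2 = (-0.1690, 0.5071, -0.8452).
Qᵀb = (-3.2071, 0.8452).
Back-substitute: x_2 = 0.8452/5.0709 = 0.1667.
x_1 = (-3.2071 + 0.5345·0.1667)/3.7417 = -0.8333.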